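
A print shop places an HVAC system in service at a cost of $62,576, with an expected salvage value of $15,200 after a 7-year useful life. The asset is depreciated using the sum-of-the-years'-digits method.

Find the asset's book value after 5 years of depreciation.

$20,276

Depreciable base = $62,576 − $15,200 = $47,376.
Sum of the years' digits = 7+6+5+4+3+2+1 = 28.
Year 1: $47,376 × 7/28 = $11,844. Book value $50,732.
Year 2: $47,376 × 6/28 = $10,152. Book value $40,580.
Year 3: $47,376 × 5/28 = $8,460. Book value $32,120.
Year 4: $47,376 × 4/28 = $6,768. Book value $25,352.
Year 5: $47,376 × 3/28 = $5,076. Book value $20,276.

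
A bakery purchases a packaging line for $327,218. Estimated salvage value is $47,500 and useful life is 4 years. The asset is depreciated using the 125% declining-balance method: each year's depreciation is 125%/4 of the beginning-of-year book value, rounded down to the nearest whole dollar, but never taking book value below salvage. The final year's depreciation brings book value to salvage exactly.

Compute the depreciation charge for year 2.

Depreciable base = $327,218 − $47,500 = $279,718.
Year 1: ⌊$327,218 × 125%/4⌋ = $102,255. Book value $224,963.
Year 2: ⌊$224,963 × 125%/4⌋ = $70,300. Book value $154,663.

$70,300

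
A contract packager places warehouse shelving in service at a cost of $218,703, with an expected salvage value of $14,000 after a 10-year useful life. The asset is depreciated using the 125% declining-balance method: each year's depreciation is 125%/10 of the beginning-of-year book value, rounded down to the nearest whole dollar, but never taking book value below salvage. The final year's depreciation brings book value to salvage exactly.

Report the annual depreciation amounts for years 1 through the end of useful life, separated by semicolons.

$27,337; $23,920; $20,930; $18,314; $16,025; $14,022; $12,269; $10,735; $9,393; $51,758

Depreciable base = $218,703 − $14,000 = $204,703.
Year 1: ⌊$218,703 × 125%/10⌋ = $27,337. Book value $191,366.
Year 2: ⌊$191,366 × 125%/10⌋ = $23,920. Book value $167,446.
Year 3: ⌊$167,446 × 125%/10⌋ = $20,930. Book value $146,516.
Year 4: ⌊$146,516 × 125%/10⌋ = $18,314. Book value $128,202.
Year 5: ⌊$128,202 × 125%/10⌋ = $16,025. Book value $112,177.
Year 6: ⌊$112,177 × 125%/10⌋ = $14,022. Book value $98,155.
Year 7: ⌊$98,155 × 125%/10⌋ = $12,269. Book value $85,886.
Year 8: ⌊$85,886 × 125%/10⌋ = $10,735. Book value $75,151.
Year 9: ⌊$75,151 × 125%/10⌋ = $9,393. Book value $65,758.
Year 10 (final): $65,758 − $14,000 = $51,758. Book value $14,000.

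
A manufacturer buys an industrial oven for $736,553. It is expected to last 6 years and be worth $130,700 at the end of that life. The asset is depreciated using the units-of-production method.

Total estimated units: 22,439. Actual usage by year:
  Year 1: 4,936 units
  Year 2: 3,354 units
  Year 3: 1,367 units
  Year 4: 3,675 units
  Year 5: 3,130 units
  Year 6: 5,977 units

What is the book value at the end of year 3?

Depreciable base = $736,553 − $130,700 = $605,853.
Rate = $605,853 / 22,439 units = $27 per unit.
Year 1: 4,936 × $27 = $133,272. Book value $603,281.
Year 2: 3,354 × $27 = $90,558. Book value $512,723.
Year 3: 1,367 × $27 = $36,909. Book value $475,814.

$475,814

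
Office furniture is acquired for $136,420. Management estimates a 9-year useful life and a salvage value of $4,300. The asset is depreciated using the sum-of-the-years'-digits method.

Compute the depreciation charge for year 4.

Depreciable base = $136,420 − $4,300 = $132,120.
Sum of the years' digits = 9+8+7+6+5+4+3+2+1 = 45.
Year 1: $132,120 × 9/45 = $26,424. Book value $109,996.
Year 2: $132,120 × 8/45 = $23,488. Book value $86,508.
Year 3: $132,120 × 7/45 = $20,552. Book value $65,956.
Year 4: $132,120 × 6/45 = $17,616. Book value $48,340.

$17,616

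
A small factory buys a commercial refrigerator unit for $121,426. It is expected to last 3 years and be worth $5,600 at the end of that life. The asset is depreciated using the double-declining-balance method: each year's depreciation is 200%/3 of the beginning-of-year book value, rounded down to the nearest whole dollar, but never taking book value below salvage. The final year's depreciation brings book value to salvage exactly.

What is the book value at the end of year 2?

$13,492

Depreciable base = $121,426 − $5,600 = $115,826.
Year 1: ⌊$121,426 × 200%/3⌋ = $80,950. Book value $40,476.
Year 2: ⌊$40,476 × 200%/3⌋ = $26,984. Book value $13,492.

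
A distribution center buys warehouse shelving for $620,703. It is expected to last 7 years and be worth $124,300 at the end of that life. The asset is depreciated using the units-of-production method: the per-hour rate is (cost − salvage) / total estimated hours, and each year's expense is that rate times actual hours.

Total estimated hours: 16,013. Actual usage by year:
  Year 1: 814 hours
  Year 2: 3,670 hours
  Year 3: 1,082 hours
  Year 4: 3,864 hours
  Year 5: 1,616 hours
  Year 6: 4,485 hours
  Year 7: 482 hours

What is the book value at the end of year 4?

$328,373

Depreciable base = $620,703 − $124,300 = $496,403.
Rate = $496,403 / 16,013 hours = $31 per hour.
Year 1: 814 × $31 = $25,234. Book value $595,469.
Year 2: 3,670 × $31 = $113,770. Book value $481,699.
Year 3: 1,082 × $31 = $33,542. Book value $448,157.
Year 4: 3,864 × $31 = $119,784. Book value $328,373.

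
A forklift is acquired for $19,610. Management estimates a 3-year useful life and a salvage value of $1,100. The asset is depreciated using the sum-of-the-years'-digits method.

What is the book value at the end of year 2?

Depreciable base = $19,610 − $1,100 = $18,510.
Sum of the years' digits = 3+2+1 = 6.
Year 1: $18,510 × 3/6 = $9,255. Book value $10,355.
Year 2: $18,510 × 2/6 = $6,170. Book value $4,185.

$4,185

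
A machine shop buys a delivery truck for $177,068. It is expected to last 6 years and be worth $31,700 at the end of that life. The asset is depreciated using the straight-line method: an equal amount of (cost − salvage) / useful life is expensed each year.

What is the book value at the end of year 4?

Depreciable base = $177,068 − $31,700 = $145,368.
Annual expense = $145,368 / 6 = $24,228.
End of year 1: book value $152,840.
End of year 2: book value $128,612.
End of year 3: book value $104,384.
End of year 4: book value $80,156.

$80,156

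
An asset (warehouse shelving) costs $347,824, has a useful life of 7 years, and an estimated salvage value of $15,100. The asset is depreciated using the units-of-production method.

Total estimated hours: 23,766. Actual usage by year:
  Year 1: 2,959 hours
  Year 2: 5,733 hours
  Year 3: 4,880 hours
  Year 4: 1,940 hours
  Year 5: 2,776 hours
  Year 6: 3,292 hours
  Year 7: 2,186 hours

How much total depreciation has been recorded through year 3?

$190,008

Depreciable base = $347,824 − $15,100 = $332,724.
Rate = $332,724 / 23,766 hours = $14 per hour.
Year 1: 2,959 × $14 = $41,426. Book value $306,398.
Year 2: 5,733 × $14 = $80,262. Book value $226,136.
Year 3: 4,880 × $14 = $68,320. Book value $157,816.
Accumulated through year 3 = $347,824 − $157,816 = $190,008.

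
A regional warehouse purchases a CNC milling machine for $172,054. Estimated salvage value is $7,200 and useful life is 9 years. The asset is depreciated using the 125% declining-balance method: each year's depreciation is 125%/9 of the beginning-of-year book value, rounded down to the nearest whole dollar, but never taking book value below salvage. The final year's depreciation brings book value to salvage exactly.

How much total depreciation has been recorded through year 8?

Depreciable base = $172,054 − $7,200 = $164,854.
Year 1: ⌊$172,054 × 125%/9⌋ = $23,896. Book value $148,158.
Year 2: ⌊$148,158 × 125%/9⌋ = $20,577. Book value $127,581.
Year 3: ⌊$127,581 × 125%/9⌋ = $17,719. Book value $109,862.
Year 4: ⌊$109,862 × 125%/9⌋ = $15,258. Book value $94,604.
Year 5: ⌊$94,604 × 125%/9⌋ = $13,139. Book value $81,465.
Year 6: ⌊$81,465 × 125%/9⌋ = $11,314. Book value $70,151.
Year 7: ⌊$70,151 × 125%/9⌋ = $9,743. Book value $60,408.
Year 8: ⌊$60,408 × 125%/9⌋ = $8,390. Book value $52,018.
Accumulated through year 8 = $172,054 − $52,018 = $120,036.

$120,036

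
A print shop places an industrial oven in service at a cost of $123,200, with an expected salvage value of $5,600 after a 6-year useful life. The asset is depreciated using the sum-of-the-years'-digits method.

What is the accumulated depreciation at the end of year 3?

Depreciable base = $123,200 − $5,600 = $117,600.
Sum of the years' digits = 6+5+4+3+2+1 = 21.
Year 1: $117,600 × 6/21 = $33,600. Book value $89,600.
Year 2: $117,600 × 5/21 = $28,000. Book value $61,600.
Year 3: $117,600 × 4/21 = $22,400. Book value $39,200.
Accumulated through year 3 = $123,200 − $39,200 = $84,000.

$84,000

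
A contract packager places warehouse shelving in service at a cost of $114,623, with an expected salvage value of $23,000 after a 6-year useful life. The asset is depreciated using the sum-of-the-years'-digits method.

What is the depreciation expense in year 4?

$13,089

Depreciable base = $114,623 − $23,000 = $91,623.
Sum of the years' digits = 6+5+4+3+2+1 = 21.
Year 1: $91,623 × 6/21 = $26,178. Book value $88,445.
Year 2: $91,623 × 5/21 = $21,815. Book value $66,630.
Year 3: $91,623 × 4/21 = $17,452. Book value $49,178.
Year 4: $91,623 × 3/21 = $13,089. Book value $36,089.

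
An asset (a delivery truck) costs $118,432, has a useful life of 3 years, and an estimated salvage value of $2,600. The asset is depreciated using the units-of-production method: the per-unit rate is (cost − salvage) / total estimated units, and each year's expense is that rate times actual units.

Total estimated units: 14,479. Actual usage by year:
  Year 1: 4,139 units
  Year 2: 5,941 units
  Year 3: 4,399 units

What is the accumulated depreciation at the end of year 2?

Depreciable base = $118,432 − $2,600 = $115,832.
Rate = $115,832 / 14,479 units = $8 per unit.
Year 1: 4,139 × $8 = $33,112. Book value $85,320.
Year 2: 5,941 × $8 = $47,528. Book value $37,792.
Accumulated through year 2 = $118,432 − $37,792 = $80,640.

$80,640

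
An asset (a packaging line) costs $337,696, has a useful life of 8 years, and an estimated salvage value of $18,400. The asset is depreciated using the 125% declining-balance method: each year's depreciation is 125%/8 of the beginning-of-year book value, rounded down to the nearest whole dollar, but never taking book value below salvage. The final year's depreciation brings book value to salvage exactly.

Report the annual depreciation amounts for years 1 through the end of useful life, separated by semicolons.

$52,765; $44,520; $37,564; $31,694; $26,742; $22,564; $19,038; $84,409

Depreciable base = $337,696 − $18,400 = $319,296.
Year 1: ⌊$337,696 × 125%/8⌋ = $52,765. Book value $284,931.
Year 2: ⌊$284,931 × 125%/8⌋ = $44,520. Book value $240,411.
Year 3: ⌊$240,411 × 125%/8⌋ = $37,564. Book value $202,847.
Year 4: ⌊$202,847 × 125%/8⌋ = $31,694. Book value $171,153.
Year 5: ⌊$171,153 × 125%/8⌋ = $26,742. Book value $144,411.
Year 6: ⌊$144,411 × 125%/8⌋ = $22,564. Book value $121,847.
Year 7: ⌊$121,847 × 125%/8⌋ = $19,038. Book value $102,809.
Year 8 (final): $102,809 − $18,400 = $84,409. Book value $18,400.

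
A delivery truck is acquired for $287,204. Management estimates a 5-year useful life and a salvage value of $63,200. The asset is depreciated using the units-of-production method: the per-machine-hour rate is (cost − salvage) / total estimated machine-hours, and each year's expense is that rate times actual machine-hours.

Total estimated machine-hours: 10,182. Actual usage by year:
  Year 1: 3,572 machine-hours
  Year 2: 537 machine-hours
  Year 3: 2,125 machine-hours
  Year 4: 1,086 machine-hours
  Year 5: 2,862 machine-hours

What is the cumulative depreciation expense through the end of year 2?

$90,398

Depreciable base = $287,204 − $63,200 = $224,004.
Rate = $224,004 / 10,182 machine-hours = $22 per machine-hour.
Year 1: 3,572 × $22 = $78,584. Book value $208,620.
Year 2: 537 × $22 = $11,814. Book value $196,806.
Accumulated through year 2 = $287,204 − $196,806 = $90,398.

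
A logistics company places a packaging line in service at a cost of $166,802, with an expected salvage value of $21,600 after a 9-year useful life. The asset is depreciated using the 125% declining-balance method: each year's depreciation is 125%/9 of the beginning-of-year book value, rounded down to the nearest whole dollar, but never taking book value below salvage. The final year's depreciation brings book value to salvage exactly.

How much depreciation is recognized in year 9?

$28,831

Depreciable base = $166,802 − $21,600 = $145,202.
Year 1: ⌊$166,802 × 125%/9⌋ = $23,166. Book value $143,636.
Year 2: ⌊$143,636 × 125%/9⌋ = $19,949. Book value $123,687.
Year 3: ⌊$123,687 × 125%/9⌋ = $17,178. Book value $106,509.
Year 4: ⌊$106,509 × 125%/9⌋ = $14,792. Book value $91,717.
Year 5: ⌊$91,717 × 125%/9⌋ = $12,738. Book value $78,979.
Year 6: ⌊$78,979 × 125%/9⌋ = $10,969. Book value $68,010.
Year 7: ⌊$68,010 × 125%/9⌋ = $9,445. Book value $58,565.
Year 8: ⌊$58,565 × 125%/9⌋ = $8,134. Book value $50,431.
Year 9 (final): $50,431 − $21,600 = $28,831. Book value $21,600.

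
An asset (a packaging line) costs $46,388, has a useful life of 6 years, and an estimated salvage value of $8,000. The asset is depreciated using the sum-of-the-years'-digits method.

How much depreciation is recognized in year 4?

Depreciable base = $46,388 − $8,000 = $38,388.
Sum of the years' digits = 6+5+4+3+2+1 = 21.
Year 1: $38,388 × 6/21 = $10,968. Book value $35,420.
Year 2: $38,388 × 5/21 = $9,140. Book value $26,280.
Year 3: $38,388 × 4/21 = $7,312. Book value $18,968.
Year 4: $38,388 × 3/21 = $5,484. Book value $13,484.

$5,484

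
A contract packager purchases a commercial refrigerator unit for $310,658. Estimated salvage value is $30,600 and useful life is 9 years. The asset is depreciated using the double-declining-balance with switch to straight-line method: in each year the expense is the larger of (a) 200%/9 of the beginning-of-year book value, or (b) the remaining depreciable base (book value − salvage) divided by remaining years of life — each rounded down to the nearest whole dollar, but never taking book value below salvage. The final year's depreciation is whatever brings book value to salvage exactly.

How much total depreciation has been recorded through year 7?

Depreciable base = $310,658 − $30,600 = $280,058.
Year 1: DB = ⌊$310,658 × 200%/9⌋ = $69,035; SL = ⌊$280,058/9⌋ = $31,117 → take DB $69,035. Book value $241,623.
Year 2: DB = ⌊$241,623 × 200%/9⌋ = $53,694; SL = ⌊$211,023/8⌋ = $26,377 → take DB $53,694. Book value $187,929.
Year 3: DB = ⌊$187,929 × 200%/9⌋ = $41,762; SL = ⌊$157,329/7⌋ = $22,475 → take DB $41,762. Book value $146,167.
Year 4: DB = ⌊$146,167 × 200%/9⌋ = $32,481; SL = ⌊$115,567/6⌋ = $19,261 → take DB $32,481. Book value $113,686.
Year 5: DB = ⌊$113,686 × 200%/9⌋ = $25,263; SL = ⌊$83,086/5⌋ = $16,617 → take DB $25,263. Book value $88,423.
Year 6: DB = ⌊$88,423 × 200%/9⌋ = $19,649; SL = ⌊$57,823/4⌋ = $14,455 → take DB $19,649. Book value $68,774.
Year 7: DB = ⌊$68,774 × 200%/9⌋ = $15,283; SL = ⌊$38,174/3⌋ = $12,724 → take DB $15,283. Book value $53,491.
Accumulated through year 7 = $310,658 − $53,491 = $257,167.

$257,167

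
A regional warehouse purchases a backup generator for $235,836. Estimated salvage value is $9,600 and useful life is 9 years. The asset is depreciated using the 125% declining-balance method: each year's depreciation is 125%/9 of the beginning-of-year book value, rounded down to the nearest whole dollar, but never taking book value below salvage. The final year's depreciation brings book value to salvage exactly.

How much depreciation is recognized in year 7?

Depreciable base = $235,836 − $9,600 = $226,236.
Year 1: ⌊$235,836 × 125%/9⌋ = $32,755. Book value $203,081.
Year 2: ⌊$203,081 × 125%/9⌋ = $28,205. Book value $174,876.
Year 3: ⌊$174,876 × 125%/9⌋ = $24,288. Book value $150,588.
Year 4: ⌊$150,588 × 125%/9⌋ = $20,915. Book value $129,673.
Year 5: ⌊$129,673 × 125%/9⌋ = $18,010. Book value $111,663.
Year 6: ⌊$111,663 × 125%/9⌋ = $15,508. Book value $96,155.
Year 7: ⌊$96,155 × 125%/9⌋ = $13,354. Book value $82,801.

$13,354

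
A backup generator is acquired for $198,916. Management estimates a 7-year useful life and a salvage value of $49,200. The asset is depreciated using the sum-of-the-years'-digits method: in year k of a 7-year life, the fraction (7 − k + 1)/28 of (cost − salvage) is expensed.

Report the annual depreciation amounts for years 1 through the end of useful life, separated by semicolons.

$37,429; $32,082; $26,735; $21,388; $16,041; $10,694; $5,347

Depreciable base = $198,916 − $49,200 = $149,716.
Sum of the years' digits = 7+6+5+4+3+2+1 = 28.
Year 1: $149,716 × 7/28 = $37,429. Book value $161,487.
Year 2: $149,716 × 6/28 = $32,082. Book value $129,405.
Year 3: $149,716 × 5/28 = $26,735. Book value $102,670.
Year 4: $149,716 × 4/28 = $21,388. Book value $81,282.
Year 5: $149,716 × 3/28 = $16,041. Book value $65,241.
Year 6: $149,716 × 2/28 = $10,694. Book value $54,547.
Year 7: $149,716 × 1/28 = $5,347. Book value $49,200.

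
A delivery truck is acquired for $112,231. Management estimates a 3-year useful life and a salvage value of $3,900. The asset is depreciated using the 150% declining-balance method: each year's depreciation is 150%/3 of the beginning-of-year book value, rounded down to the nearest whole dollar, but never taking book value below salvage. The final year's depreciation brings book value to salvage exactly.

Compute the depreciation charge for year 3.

$24,158

Depreciable base = $112,231 − $3,900 = $108,331.
Year 1: ⌊$112,231 × 150%/3⌋ = $56,115. Book value $56,116.
Year 2: ⌊$56,116 × 150%/3⌋ = $28,058. Book value $28,058.
Year 3 (final): $28,058 − $3,900 = $24,158. Book value $3,900.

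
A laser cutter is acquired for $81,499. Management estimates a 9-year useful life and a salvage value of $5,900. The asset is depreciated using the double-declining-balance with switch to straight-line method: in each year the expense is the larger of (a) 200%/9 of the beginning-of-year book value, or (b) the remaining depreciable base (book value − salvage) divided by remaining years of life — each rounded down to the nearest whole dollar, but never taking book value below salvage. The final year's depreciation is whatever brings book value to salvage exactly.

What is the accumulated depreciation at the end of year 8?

Depreciable base = $81,499 − $5,900 = $75,599.
Year 1: DB = ⌊$81,499 × 200%/9⌋ = $18,110; SL = ⌊$75,599/9⌋ = $8,399 → take DB $18,110. Book value $63,389.
Year 2: DB = ⌊$63,389 × 200%/9⌋ = $14,086; SL = ⌊$57,489/8⌋ = $7,186 → take DB $14,086. Book value $49,303.
Year 3: DB = ⌊$49,303 × 200%/9⌋ = $10,956; SL = ⌊$43,403/7⌋ = $6,200 → take DB $10,956. Book value $38,347.
Year 4: DB = ⌊$38,347 × 200%/9⌋ = $8,521; SL = ⌊$32,447/6⌋ = $5,407 → take DB $8,521. Book value $29,826.
Year 5: DB = ⌊$29,826 × 200%/9⌋ = $6,628; SL = ⌊$23,926/5⌋ = $4,785 → take DB $6,628. Book value $23,198.
Year 6: DB = ⌊$23,198 × 200%/9⌋ = $5,155; SL = ⌊$17,298/4⌋ = $4,324 → take DB $5,155. Book value $18,043.
Year 7: DB = ⌊$18,043 × 200%/9⌋ = $4,009; SL = ⌊$12,143/3⌋ = $4,047 → take SL $4,047. Book value $13,996.
Year 8: DB = ⌊$13,996 × 200%/9⌋ = $3,110; SL = ⌊$8,096/2⌋ = $4,048 → take SL $4,048. Book value $9,948.
Accumulated through year 8 = $81,499 − $9,948 = $71,551.

$71,551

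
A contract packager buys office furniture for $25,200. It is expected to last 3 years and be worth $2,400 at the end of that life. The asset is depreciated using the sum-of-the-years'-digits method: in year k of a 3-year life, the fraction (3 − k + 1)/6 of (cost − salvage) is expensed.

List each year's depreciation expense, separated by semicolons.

$11,400; $7,600; $3,800

Depreciable base = $25,200 − $2,400 = $22,800.
Sum of the years' digits = 3+2+1 = 6.
Year 1: $22,800 × 3/6 = $11,400. Book value $13,800.
Year 2: $22,800 × 2/6 = $7,600. Book value $6,200.
Year 3: $22,800 × 1/6 = $3,800. Book value $2,400.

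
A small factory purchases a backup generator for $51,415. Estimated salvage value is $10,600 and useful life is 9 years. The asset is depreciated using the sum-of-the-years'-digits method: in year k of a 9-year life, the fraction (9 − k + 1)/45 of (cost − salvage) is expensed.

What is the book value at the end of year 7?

$13,321

Depreciable base = $51,415 − $10,600 = $40,815.
Sum of the years' digits = 9+8+7+6+5+4+3+2+1 = 45.
Year 1: $40,815 × 9/45 = $8,163. Book value $43,252.
Year 2: $40,815 × 8/45 = $7,256. Book value $35,996.
Year 3: $40,815 × 7/45 = $6,349. Book value $29,647.
Year 4: $40,815 × 6/45 = $5,442. Book value $24,205.
Year 5: $40,815 × 5/45 = $4,535. Book value $19,670.
Year 6: $40,815 × 4/45 = $3,628. Book value $16,042.
Year 7: $40,815 × 3/45 = $2,721. Book value $13,321.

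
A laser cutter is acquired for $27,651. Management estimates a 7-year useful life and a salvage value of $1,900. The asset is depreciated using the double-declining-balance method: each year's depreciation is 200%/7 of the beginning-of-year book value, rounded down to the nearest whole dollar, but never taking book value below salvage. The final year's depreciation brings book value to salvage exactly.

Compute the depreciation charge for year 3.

Depreciable base = $27,651 − $1,900 = $25,751.
Year 1: ⌊$27,651 × 200%/7⌋ = $7,900. Book value $19,751.
Year 2: ⌊$19,751 × 200%/7⌋ = $5,643. Book value $14,108.
Year 3: ⌊$14,108 × 200%/7⌋ = $4,030. Book value $10,078.

$4,030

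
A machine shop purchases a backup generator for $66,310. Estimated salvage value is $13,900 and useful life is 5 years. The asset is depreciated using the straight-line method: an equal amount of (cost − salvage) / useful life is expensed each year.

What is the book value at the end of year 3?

Depreciable base = $66,310 − $13,900 = $52,410.
Annual expense = $52,410 / 5 = $10,482.
End of year 1: book value $55,828.
End of year 2: book value $45,346.
End of year 3: book value $34,864.

$34,864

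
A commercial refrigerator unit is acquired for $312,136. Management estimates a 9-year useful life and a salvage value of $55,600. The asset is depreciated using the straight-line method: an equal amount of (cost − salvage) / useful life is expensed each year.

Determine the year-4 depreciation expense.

Depreciable base = $312,136 − $55,600 = $256,536.
Annual expense = $256,536 / 9 = $28,504.

$28,504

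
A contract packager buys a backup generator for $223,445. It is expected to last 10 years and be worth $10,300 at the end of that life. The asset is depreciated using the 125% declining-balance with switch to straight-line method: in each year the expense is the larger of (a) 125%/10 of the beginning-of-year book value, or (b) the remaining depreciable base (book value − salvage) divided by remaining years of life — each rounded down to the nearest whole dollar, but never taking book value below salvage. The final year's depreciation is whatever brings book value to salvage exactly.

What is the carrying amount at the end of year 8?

$50,127

Depreciable base = $223,445 − $10,300 = $213,145.
Year 1: DB = ⌊$223,445 × 125%/10⌋ = $27,930; SL = ⌊$213,145/10⌋ = $21,314 → take DB $27,930. Book value $195,515.
Year 2: DB = ⌊$195,515 × 125%/10⌋ = $24,439; SL = ⌊$185,215/9⌋ = $20,579 → take DB $24,439. Book value $171,076.
Year 3: DB = ⌊$171,076 × 125%/10⌋ = $21,384; SL = ⌊$160,776/8⌋ = $20,097 → take DB $21,384. Book value $149,692.
Year 4: DB = ⌊$149,692 × 125%/10⌋ = $18,711; SL = ⌊$139,392/7⌋ = $19,913 → take SL $19,913. Book value $129,779.
Year 5: DB = ⌊$129,779 × 125%/10⌋ = $16,222; SL = ⌊$119,479/6⌋ = $19,913 → take SL $19,913. Book value $109,866.
Year 6: DB = ⌊$109,866 × 125%/10⌋ = $13,733; SL = ⌊$99,566/5⌋ = $19,913 → take SL $19,913. Book value $89,953.
Year 7: DB = ⌊$89,953 × 125%/10⌋ = $11,244; SL = ⌊$79,653/4⌋ = $19,913 → take SL $19,913. Book value $70,040.
Year 8: DB = ⌊$70,040 × 125%/10⌋ = $8,755; SL = ⌊$59,740/3⌋ = $19,913 → take SL $19,913. Book value $50,127.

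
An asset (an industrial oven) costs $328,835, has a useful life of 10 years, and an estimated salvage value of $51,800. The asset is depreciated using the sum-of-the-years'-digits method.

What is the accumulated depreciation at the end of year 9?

$271,998

Depreciable base = $328,835 − $51,800 = $277,035.
Sum of the years' digits = 10+9+8+7+6+5+4+3+2+1 = 55.
Year 1: $277,035 × 10/55 = $50,370. Book value $278,465.
Year 2: $277,035 × 9/55 = $45,333. Book value $233,132.
Year 3: $277,035 × 8/55 = $40,296. Book value $192,836.
Year 4: $277,035 × 7/55 = $35,259. Book value $157,577.
Year 5: $277,035 × 6/55 = $30,222. Book value $127,355.
Year 6: $277,035 × 5/55 = $25,185. Book value $102,170.
Year 7: $277,035 × 4/55 = $20,148. Book value $82,022.
Year 8: $277,035 × 3/55 = $15,111. Book value $66,911.
Year 9: $277,035 × 2/55 = $10,074. Book value $56,837.
Accumulated through year 9 = $328,835 − $56,837 = $271,998.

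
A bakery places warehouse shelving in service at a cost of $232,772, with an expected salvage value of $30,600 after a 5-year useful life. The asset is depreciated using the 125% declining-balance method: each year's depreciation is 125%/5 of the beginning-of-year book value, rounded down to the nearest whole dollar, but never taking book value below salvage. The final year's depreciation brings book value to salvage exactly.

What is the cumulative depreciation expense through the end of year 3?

$134,570

Depreciable base = $232,772 − $30,600 = $202,172.
Year 1: ⌊$232,772 × 125%/5⌋ = $58,193. Book value $174,579.
Year 2: ⌊$174,579 × 125%/5⌋ = $43,644. Book value $130,935.
Year 3: ⌊$130,935 × 125%/5⌋ = $32,733. Book value $98,202.
Accumulated through year 3 = $232,772 − $98,202 = $134,570.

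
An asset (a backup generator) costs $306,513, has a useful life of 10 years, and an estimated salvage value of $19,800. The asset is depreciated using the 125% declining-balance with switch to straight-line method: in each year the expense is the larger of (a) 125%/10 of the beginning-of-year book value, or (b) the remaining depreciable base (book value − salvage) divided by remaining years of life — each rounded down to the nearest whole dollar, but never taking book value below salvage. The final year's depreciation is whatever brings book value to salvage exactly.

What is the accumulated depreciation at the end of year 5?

$154,183

Depreciable base = $306,513 − $19,800 = $286,713.
Year 1: DB = ⌊$306,513 × 125%/10⌋ = $38,314; SL = ⌊$286,713/10⌋ = $28,671 → take DB $38,314. Book value $268,199.
Year 2: DB = ⌊$268,199 × 125%/10⌋ = $33,524; SL = ⌊$248,399/9⌋ = $27,599 → take DB $33,524. Book value $234,675.
Year 3: DB = ⌊$234,675 × 125%/10⌋ = $29,334; SL = ⌊$214,875/8⌋ = $26,859 → take DB $29,334. Book value $205,341.
Year 4: DB = ⌊$205,341 × 125%/10⌋ = $25,667; SL = ⌊$185,541/7⌋ = $26,505 → take SL $26,505. Book value $178,836.
Year 5: DB = ⌊$178,836 × 125%/10⌋ = $22,354; SL = ⌊$159,036/6⌋ = $26,506 → take SL $26,506. Book value $152,330.
Accumulated through year 5 = $306,513 − $152,330 = $154,183.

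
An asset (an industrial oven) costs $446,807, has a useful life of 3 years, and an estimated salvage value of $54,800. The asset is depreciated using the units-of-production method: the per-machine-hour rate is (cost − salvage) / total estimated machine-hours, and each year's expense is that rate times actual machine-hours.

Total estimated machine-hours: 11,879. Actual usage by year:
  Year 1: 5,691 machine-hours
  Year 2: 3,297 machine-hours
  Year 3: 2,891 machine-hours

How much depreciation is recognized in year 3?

$95,403

Depreciable base = $446,807 − $54,800 = $392,007.
Rate = $392,007 / 11,879 machine-hours = $33 per machine-hour.
Year 1: 5,691 × $33 = $187,803. Book value $259,004.
Year 2: 3,297 × $33 = $108,801. Book value $150,203.
Year 3: 2,891 × $33 = $95,403. Book value $54,800.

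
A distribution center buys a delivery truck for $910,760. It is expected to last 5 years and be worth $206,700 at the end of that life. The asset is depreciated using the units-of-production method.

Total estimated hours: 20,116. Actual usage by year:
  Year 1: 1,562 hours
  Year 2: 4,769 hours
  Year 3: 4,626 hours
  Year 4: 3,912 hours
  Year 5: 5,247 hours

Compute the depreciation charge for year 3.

Depreciable base = $910,760 − $206,700 = $704,060.
Rate = $704,060 / 20,116 hours = $35 per hour.
Year 1: 1,562 × $35 = $54,670. Book value $856,090.
Year 2: 4,769 × $35 = $166,915. Book value $689,175.
Year 3: 4,626 × $35 = $161,910. Book value $527,265.

$161,910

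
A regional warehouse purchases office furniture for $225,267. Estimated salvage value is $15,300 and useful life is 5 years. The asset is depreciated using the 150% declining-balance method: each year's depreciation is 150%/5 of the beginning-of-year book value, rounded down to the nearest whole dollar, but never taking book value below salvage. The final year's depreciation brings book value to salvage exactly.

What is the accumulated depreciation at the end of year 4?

Depreciable base = $225,267 − $15,300 = $209,967.
Year 1: ⌊$225,267 × 150%/5⌋ = $67,580. Book value $157,687.
Year 2: ⌊$157,687 × 150%/5⌋ = $47,306. Book value $110,381.
Year 3: ⌊$110,381 × 150%/5⌋ = $33,114. Book value $77,267.
Year 4: ⌊$77,267 × 150%/5⌋ = $23,180. Book value $54,087.
Accumulated through year 4 = $225,267 − $54,087 = $171,180.

$171,180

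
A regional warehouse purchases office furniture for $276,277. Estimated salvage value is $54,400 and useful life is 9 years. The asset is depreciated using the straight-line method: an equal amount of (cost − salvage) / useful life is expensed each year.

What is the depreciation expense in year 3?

Depreciable base = $276,277 − $54,400 = $221,877.
Annual expense = $221,877 / 9 = $24,653.

$24,653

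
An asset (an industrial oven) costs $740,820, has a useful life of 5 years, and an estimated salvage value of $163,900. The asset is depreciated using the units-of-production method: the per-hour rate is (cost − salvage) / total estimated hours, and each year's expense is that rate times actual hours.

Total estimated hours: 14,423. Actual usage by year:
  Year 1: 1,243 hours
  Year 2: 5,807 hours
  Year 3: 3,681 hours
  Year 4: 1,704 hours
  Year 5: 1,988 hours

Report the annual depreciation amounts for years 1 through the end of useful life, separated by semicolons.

$49,720; $232,280; $147,240; $68,160; $79,520

Depreciable base = $740,820 − $163,900 = $576,920.
Rate = $576,920 / 14,423 hours = $40 per hour.
Year 1: 1,243 × $40 = $49,720. Book value $691,100.
Year 2: 5,807 × $40 = $232,280. Book value $458,820.
Year 3: 3,681 × $40 = $147,240. Book value $311,580.
Year 4: 1,704 × $40 = $68,160. Book value $243,420.
Year 5: 1,988 × $40 = $79,520. Book value $163,900.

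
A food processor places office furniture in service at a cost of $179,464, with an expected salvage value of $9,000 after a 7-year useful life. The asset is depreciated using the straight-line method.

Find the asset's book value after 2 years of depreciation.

Depreciable base = $179,464 − $9,000 = $170,464.
Annual expense = $170,464 / 7 = $24,352.
End of year 1: book value $155,112.
End of year 2: book value $130,760.

$130,760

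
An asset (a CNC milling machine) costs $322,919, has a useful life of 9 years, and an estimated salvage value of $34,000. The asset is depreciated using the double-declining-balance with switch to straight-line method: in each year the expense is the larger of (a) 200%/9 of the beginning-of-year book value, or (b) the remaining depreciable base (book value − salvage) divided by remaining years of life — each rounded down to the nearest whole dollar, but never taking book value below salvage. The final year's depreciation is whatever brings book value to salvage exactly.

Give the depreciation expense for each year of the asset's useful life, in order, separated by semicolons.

Depreciable base = $322,919 − $34,000 = $288,919.
Year 1: DB = ⌊$322,919 × 200%/9⌋ = $71,759; SL = ⌊$288,919/9⌋ = $32,102 → take DB $71,759. Book value $251,160.
Year 2: DB = ⌊$251,160 × 200%/9⌋ = $55,813; SL = ⌊$217,160/8⌋ = $27,145 → take DB $55,813. Book value $195,347.
Year 3: DB = ⌊$195,347 × 200%/9⌋ = $43,410; SL = ⌊$161,347/7⌋ = $23,049 → take DB $43,410. Book value $151,937.
Year 4: DB = ⌊$151,937 × 200%/9⌋ = $33,763; SL = ⌊$117,937/6⌋ = $19,656 → take DB $33,763. Book value $118,174.
Year 5: DB = ⌊$118,174 × 200%/9⌋ = $26,260; SL = ⌊$84,174/5⌋ = $16,834 → take DB $26,260. Book value $91,914.
Year 6: DB = ⌊$91,914 × 200%/9⌋ = $20,425; SL = ⌊$57,914/4⌋ = $14,478 → take DB $20,425. Book value $71,489.
Year 7: DB = ⌊$71,489 × 200%/9⌋ = $15,886; SL = ⌊$37,489/3⌋ = $12,496 → take DB $15,886. Book value $55,603.
Year 8: DB = ⌊$55,603 × 200%/9⌋ = $12,356; SL = ⌊$21,603/2⌋ = $10,801 → take DB $12,356. Book value $43,247.
Year 9 (final): $43,247 − $34,000 = $9,247. Book value $34,000.

$71,759; $55,813; $43,410; $33,763; $26,260; $20,425; $15,886; $12,356; $9,247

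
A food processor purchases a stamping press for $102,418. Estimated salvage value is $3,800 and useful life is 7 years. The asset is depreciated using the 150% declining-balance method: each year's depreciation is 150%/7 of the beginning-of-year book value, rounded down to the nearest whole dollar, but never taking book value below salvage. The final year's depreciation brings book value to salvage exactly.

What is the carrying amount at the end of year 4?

$39,035

Depreciable base = $102,418 − $3,800 = $98,618.
Year 1: ⌊$102,418 × 150%/7⌋ = $21,946. Book value $80,472.
Year 2: ⌊$80,472 × 150%/7⌋ = $17,244. Book value $63,228.
Year 3: ⌊$63,228 × 150%/7⌋ = $13,548. Book value $49,680.
Year 4: ⌊$49,680 × 150%/7⌋ = $10,645. Book value $39,035.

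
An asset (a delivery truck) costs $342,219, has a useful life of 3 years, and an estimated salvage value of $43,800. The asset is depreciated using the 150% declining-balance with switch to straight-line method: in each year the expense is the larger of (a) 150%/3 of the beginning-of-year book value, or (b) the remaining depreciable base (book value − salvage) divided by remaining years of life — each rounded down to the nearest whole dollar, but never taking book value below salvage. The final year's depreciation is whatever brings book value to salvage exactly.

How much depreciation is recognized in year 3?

Depreciable base = $342,219 − $43,800 = $298,419.
Year 1: DB = ⌊$342,219 × 150%/3⌋ = $171,109; SL = ⌊$298,419/3⌋ = $99,473 → take DB $171,109. Book value $171,110.
Year 2: DB = ⌊$171,110 × 150%/3⌋ = $85,555; SL = ⌊$127,310/2⌋ = $63,655 → take DB $85,555. Book value $85,555.
Year 3 (final): $85,555 − $43,800 = $41,755. Book value $43,800.

$41,755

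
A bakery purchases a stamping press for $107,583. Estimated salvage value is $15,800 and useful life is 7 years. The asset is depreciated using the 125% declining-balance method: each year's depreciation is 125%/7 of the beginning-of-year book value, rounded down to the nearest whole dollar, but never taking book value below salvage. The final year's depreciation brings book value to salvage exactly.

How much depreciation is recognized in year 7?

Depreciable base = $107,583 − $15,800 = $91,783.
Year 1: ⌊$107,583 × 125%/7⌋ = $19,211. Book value $88,372.
Year 2: ⌊$88,372 × 125%/7⌋ = $15,780. Book value $72,592.
Year 3: ⌊$72,592 × 125%/7⌋ = $12,962. Book value $59,630.
Year 4: ⌊$59,630 × 125%/7⌋ = $10,648. Book value $48,982.
Year 5: ⌊$48,982 × 125%/7⌋ = $8,746. Book value $40,236.
Year 6: ⌊$40,236 × 125%/7⌋ = $7,185. Book value $33,051.
Year 7 (final): $33,051 − $15,800 = $17,251. Book value $15,800.

$17,251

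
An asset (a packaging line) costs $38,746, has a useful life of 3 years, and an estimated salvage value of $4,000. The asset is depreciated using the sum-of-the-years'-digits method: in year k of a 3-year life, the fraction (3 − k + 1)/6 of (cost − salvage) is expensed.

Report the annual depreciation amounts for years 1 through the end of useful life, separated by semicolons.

Depreciable base = $38,746 − $4,000 = $34,746.
Sum of the years' digits = 3+2+1 = 6.
Year 1: $34,746 × 3/6 = $17,373. Book value $21,373.
Year 2: $34,746 × 2/6 = $11,582. Book value $9,791.
Year 3: $34,746 × 1/6 = $5,791. Book value $4,000.

$17,373; $11,582; $5,791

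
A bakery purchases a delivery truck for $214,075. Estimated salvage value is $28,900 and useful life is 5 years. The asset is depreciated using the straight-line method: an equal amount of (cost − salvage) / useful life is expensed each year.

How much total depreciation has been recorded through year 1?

Depreciable base = $214,075 − $28,900 = $185,175.
Annual expense = $185,175 / 5 = $37,035.
End of year 1: book value $177,040.
Accumulated through year 1 = $214,075 − $177,040 = $37,035.

$37,035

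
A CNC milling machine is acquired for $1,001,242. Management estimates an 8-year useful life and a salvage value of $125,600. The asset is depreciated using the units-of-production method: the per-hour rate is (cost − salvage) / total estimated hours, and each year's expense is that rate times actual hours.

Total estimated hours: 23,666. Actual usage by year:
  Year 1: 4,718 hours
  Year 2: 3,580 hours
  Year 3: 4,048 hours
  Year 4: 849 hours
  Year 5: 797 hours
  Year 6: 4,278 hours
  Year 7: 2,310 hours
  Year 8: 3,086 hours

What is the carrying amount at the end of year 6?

Depreciable base = $1,001,242 − $125,600 = $875,642.
Rate = $875,642 / 23,666 hours = $37 per hour.
Year 1: 4,718 × $37 = $174,566. Book value $826,676.
Year 2: 3,580 × $37 = $132,460. Book value $694,216.
Year 3: 4,048 × $37 = $149,776. Book value $544,440.
Year 4: 849 × $37 = $31,413. Book value $513,027.
Year 5: 797 × $37 = $29,489. Book value $483,538.
Year 6: 4,278 × $37 = $158,286. Book value $325,252.

$325,252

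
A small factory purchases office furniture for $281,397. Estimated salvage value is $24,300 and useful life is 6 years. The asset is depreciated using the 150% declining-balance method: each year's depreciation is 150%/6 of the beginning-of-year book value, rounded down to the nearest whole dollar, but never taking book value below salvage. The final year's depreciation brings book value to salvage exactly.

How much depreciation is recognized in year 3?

Depreciable base = $281,397 − $24,300 = $257,097.
Year 1: ⌊$281,397 × 150%/6⌋ = $70,349. Book value $211,048.
Year 2: ⌊$211,048 × 150%/6⌋ = $52,762. Book value $158,286.
Year 3: ⌊$158,286 × 150%/6⌋ = $39,571. Book value $118,715.

$39,571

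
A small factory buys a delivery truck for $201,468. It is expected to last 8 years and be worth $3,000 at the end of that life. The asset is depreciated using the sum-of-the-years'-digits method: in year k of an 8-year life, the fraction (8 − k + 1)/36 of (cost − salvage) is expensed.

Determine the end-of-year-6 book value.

Depreciable base = $201,468 − $3,000 = $198,468.
Sum of the years' digits = 8+7+6+5+4+3+2+1 = 36.
Year 1: $198,468 × 8/36 = $44,104. Book value $157,364.
Year 2: $198,468 × 7/36 = $38,591. Book value $118,773.
Year 3: $198,468 × 6/36 = $33,078. Book value $85,695.
Year 4: $198,468 × 5/36 = $27,565. Book value $58,130.
Year 5: $198,468 × 4/36 = $22,052. Book value $36,078.
Year 6: $198,468 × 3/36 = $16,539. Book value $19,539.

$19,539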